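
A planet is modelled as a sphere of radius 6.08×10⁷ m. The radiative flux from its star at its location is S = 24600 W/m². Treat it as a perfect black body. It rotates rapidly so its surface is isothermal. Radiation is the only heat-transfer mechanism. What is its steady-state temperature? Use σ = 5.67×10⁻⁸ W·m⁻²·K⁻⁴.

T ≈ 574 K

At equilibrium, absorbed power = emitted power.
Absorbing cross-section = πr² = 1.161×10¹⁶ m²; emitting surface = 4πr² = 4.645×10¹⁶ m² (ratio 4).
S·A_cross = εσ·A_surf·T⁴  ⇒  T⁴ = S/(4σ).
T⁴ = 1.00·24600/(4·5.67×10⁻⁸) = 1.085×10¹¹ K⁴.
T = (1.085×10¹¹)^(1/4).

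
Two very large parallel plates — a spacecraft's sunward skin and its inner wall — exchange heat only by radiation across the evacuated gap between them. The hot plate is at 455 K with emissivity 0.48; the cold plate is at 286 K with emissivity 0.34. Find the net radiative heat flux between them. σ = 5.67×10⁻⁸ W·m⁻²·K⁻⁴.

q ≈ 510 W/m²

For two infinite grey parallel plates, q = σ(T₁⁴ − T₂⁴)/(1/ε₁ + 1/ε₂ − 1).
T₁⁴ − T₂⁴ = 4.286×10¹⁰ − 6.691×10⁹ = 3.617×10¹⁰ K⁴.
1/ε₁ + 1/ε₂ − 1 = 2.083 + 2.941 − 1 = 4.025.
q = 5.67×10⁻⁸ × 3.617×10¹⁰ / 4.025.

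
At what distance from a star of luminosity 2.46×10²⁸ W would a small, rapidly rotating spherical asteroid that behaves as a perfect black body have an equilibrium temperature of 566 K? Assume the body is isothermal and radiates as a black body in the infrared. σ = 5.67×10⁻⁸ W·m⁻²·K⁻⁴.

d ≈ 2.90×10¹¹ m

For an isothermal black-emitting sphere, (1−a)S·πr² = σ·4πr²·T⁴ ⇒ S = 4σT⁴/(1−a).
S = 4·5.67×10⁻⁸·(566)⁴/1.00 = 23280 W/m².
Flux falls as S = L/(4πd²), so d = √(L/(4πS)) = √(2.46×10²⁸/(4π·23280)).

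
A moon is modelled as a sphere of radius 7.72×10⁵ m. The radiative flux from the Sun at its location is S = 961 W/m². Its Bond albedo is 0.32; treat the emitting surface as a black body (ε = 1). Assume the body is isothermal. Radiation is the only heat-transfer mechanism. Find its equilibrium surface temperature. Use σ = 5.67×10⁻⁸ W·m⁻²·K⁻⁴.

T ≈ 232 K

At equilibrium, absorbed power = emitted power.
Absorbing cross-section = πr² = 1.872×10¹² m²; emitting surface = 4πr² = 7.489×10¹² m² (ratio 4).
(1−a)S·A_cross = εσ·A_surf·T⁴  ⇒  T⁴ = (1−a)S/(4σ).
T⁴ = 0.680·961/(4·5.67×10⁻⁸) = 2.881×10⁹ K⁴.
T = (2.881×10⁹)^(1/4).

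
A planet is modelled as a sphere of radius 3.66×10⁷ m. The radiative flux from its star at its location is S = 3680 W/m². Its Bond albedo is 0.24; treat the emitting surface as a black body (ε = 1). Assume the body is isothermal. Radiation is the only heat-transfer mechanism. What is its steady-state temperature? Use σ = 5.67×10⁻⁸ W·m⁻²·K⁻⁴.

T ≈ 333 K

At equilibrium, absorbed power = emitted power.
Absorbing cross-section = πr² = 4.208×10¹⁵ m²; emitting surface = 4πr² = 1.683×10¹⁶ m² (ratio 4).
(1−a)S·A_cross = εσ·A_surf·T⁴  ⇒  T⁴ = (1−a)S/(4σ).
T⁴ = 0.760·3680/(4·5.67×10⁻⁸) = 1.233×10¹⁰ K⁴.
T = (1.233×10¹⁰)^(1/4).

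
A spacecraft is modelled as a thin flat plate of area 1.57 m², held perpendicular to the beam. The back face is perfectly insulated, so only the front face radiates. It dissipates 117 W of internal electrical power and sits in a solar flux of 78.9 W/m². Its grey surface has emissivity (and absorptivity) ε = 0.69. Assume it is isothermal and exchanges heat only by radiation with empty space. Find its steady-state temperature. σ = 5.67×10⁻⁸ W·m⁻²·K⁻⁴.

At steady state, absorbed solar power + internal power = radiated power.
Absorbed: α·S·A_cross = 0.69·78.9·1.570 = 85.47 W (cross-section A).
Total input = 85.47 + 117 = 202.5 W.
Radiated: εσ·A_surf·T⁴ with A_surf = A = 1.570 m².
T⁴ = 202.5/(0.69·5.67×10⁻⁸·1.570) = 3.296×10⁹ K⁴.

T ≈ 240 K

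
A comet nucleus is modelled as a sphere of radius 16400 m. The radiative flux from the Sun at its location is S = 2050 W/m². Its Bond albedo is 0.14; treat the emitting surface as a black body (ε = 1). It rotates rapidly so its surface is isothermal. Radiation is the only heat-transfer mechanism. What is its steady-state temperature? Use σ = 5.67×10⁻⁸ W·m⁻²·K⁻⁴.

At equilibrium, absorbed power = emitted power.
Absorbing cross-section = πr² = 8.450×10⁸ m²; emitting surface = 4πr² = 3.380×10⁹ m² (ratio 4).
(1−a)S·A_cross = εσ·A_surf·T⁴  ⇒  T⁴ = (1−a)S/(4σ).
T⁴ = 0.860·2050/(4·5.67×10⁻⁸) = 7.773×10⁹ K⁴.
T = (7.773×10⁹)^(1/4).

T ≈ 297 K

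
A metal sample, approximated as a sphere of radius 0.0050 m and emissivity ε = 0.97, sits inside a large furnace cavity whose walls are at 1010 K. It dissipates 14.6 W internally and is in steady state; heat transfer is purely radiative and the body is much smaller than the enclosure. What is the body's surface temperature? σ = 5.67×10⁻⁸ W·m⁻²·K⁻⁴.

T ≈ 1170 K

For a small grey body in a large enclosure, net radiated power = εσA(T⁴ − T_w⁴).
Steady state: P = εσA(T⁴ − T_w⁴) with A = 4πr² = 3.142×10⁻⁴ m².
T⁴ = P/(εσA) + T_w⁴ = 14.6/(0.97·5.67×10⁻⁸·3.142×10⁻⁴) + (1010)⁴
    = 8.450×10¹¹ + 1.041×10¹² = 1.886×10¹² K⁴.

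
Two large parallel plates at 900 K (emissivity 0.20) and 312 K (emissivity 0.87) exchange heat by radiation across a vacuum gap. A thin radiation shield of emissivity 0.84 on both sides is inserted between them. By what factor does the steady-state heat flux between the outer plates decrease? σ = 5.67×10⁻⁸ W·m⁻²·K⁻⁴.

factor ≈ 1.27

Without shield: q₀ = σΔ(T⁴)/(1/ε₁+1/ε₂−1) with denominator 5.149.
With shield the two gaps are in series; the resistances add: (1/ε₁+1/ε_s−1)+(1/ε_s+1/ε₂−1) = 5.190+1.340 = 6.530.
Heat-flux ratio q₀/q = 6.530/5.149.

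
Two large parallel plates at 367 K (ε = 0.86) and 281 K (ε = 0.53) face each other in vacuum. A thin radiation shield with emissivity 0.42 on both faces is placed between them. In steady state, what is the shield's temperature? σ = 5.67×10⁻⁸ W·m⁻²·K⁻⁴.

In steady state the net flux on the hot side equals that on the cold side.
σ(T₁⁴−T_s⁴)/D₁ = σ(T_s⁴−T₂⁴)/D₂, with D₁ = 1/ε₁+1/ε_s−1 = 2.544, D₂ = 1/ε_s+1/ε₂−1 = 3.268.
Solve for T_s⁴: T_s⁴ = (D₂·T₁⁴ + D₁·T₂⁴)/(D₁+D₂) = 1.293×10¹⁰ K⁴.

T_s ≈ 337 K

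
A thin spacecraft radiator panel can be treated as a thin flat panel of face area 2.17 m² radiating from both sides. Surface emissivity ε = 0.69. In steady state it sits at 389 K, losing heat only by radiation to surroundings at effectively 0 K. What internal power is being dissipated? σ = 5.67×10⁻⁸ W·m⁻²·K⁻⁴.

P ≈ 3890 W

Steady state: P = εσA T⁴.
A = 2·2.17 = 4.340 m²; T⁴ = (389)⁴ = 2.290×10¹⁰ K⁴.
P = 0.69 × 5.67×10⁻⁸ × 4.340 × 2.290×10¹⁰.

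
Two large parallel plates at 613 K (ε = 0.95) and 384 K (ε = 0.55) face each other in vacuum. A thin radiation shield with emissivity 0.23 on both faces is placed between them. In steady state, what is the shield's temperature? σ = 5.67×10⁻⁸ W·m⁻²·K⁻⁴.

T_s ≈ 542 K

In steady state the net flux on the hot side equals that on the cold side.
σ(T₁⁴−T_s⁴)/D₁ = σ(T_s⁴−T₂⁴)/D₂, with D₁ = 1/ε₁+1/ε_s−1 = 4.400, D₂ = 1/ε_s+1/ε₂−1 = 5.166.
Solve for T_s⁴: T_s⁴ = (D₂·T₁⁴ + D₁·T₂⁴)/(D₁+D₂) = 8.625×10¹⁰ K⁴.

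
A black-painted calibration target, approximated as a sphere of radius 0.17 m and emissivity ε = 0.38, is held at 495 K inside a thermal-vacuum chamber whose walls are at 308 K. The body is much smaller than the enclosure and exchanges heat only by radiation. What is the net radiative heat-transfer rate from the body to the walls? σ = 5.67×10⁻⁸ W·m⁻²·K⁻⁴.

For a small grey body in a large enclosure: P_net = εσA(T_body⁴ − T_wall⁴).
A = 4πr² = 0.3632 m²; T_body⁴ − T_wall⁴ = 6.004×10¹⁰ − 8.999×10⁹ = 5.104×10¹⁰ K⁴.
|P_net| = 0.38·5.67×10⁻⁸·0.3632·5.104×10¹⁰.

P_net ≈ 399 W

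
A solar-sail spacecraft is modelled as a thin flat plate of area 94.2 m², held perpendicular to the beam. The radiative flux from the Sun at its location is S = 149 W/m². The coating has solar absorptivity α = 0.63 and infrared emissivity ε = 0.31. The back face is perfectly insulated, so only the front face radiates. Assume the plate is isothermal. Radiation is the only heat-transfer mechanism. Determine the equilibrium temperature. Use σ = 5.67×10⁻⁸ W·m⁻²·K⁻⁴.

T ≈ 270 K

At equilibrium, absorbed power = emitted power.
Absorbing cross-section = A = 94.20 m²; emitting surface = A = 94.20 m² (ratio 1).
αS·A_cross = εσ·A_surf·T⁴  ⇒  T⁴ = αS/(ε·1σ).
T⁴ = 0.630·149/(0.31·1·5.67×10⁻⁸) = 5.341×10⁹ K⁴.
T = (5.341×10⁹)^(1/4).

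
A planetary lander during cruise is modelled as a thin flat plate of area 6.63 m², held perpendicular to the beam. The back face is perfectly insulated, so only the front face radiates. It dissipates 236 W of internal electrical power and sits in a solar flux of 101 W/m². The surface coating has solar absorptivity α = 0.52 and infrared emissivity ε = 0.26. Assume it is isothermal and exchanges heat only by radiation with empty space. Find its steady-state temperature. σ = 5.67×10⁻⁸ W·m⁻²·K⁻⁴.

T ≈ 278 K

At steady state, absorbed solar power + internal power = radiated power.
Absorbed: α·S·A_cross = 0.52·101·6.630 = 348.2 W (cross-section A).
Total input = 348.2 + 236 = 584.2 W.
Radiated: εσ·A_surf·T⁴ with A_surf = A = 6.630 m².
T⁴ = 584.2/(0.26·5.67×10⁻⁸·6.630) = 5.977×10⁹ K⁴.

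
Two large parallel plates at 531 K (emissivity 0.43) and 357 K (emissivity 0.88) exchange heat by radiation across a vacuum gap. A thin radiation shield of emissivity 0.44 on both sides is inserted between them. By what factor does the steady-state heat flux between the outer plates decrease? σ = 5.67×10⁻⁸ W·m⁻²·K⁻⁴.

Without shield: q₀ = σΔ(T⁴)/(1/ε₁+1/ε₂−1) with denominator 2.462.
With shield the two gaps are in series; the resistances add: (1/ε₁+1/ε_s−1)+(1/ε_s+1/ε₂−1) = 3.598+2.409 = 6.007.
Heat-flux ratio q₀/q = 6.007/2.462.

factor ≈ 2.44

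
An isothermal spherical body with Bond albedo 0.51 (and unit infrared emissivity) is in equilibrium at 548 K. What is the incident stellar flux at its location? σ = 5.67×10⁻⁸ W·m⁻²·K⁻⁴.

(1−a)S·πr² = σ·4πr²·T⁴ ⇒ S = 4σT⁴/(1−a).
S = 4·5.67×10⁻⁸·9.018×10¹⁰/0.490.

S ≈ 41700 W/m²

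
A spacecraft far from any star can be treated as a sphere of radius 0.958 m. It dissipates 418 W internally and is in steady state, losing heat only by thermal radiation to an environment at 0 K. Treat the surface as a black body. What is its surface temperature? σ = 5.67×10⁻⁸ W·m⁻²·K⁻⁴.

T ≈ 159 K

Steady state: internal power = radiated power, P = εσA T⁴.
Radiating area A = 4πr² = 11.53 m².
T⁴ = P/(εσA) = 418/(1.0·5.67×10⁻⁸·11.53) = 6.392×10⁸ K⁴.
T = (6.392×10⁸)^(1/4).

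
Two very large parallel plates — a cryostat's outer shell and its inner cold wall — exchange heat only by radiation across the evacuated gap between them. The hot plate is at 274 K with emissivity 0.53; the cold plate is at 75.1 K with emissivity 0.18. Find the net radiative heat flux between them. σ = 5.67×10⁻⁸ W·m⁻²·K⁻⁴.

q ≈ 49.3 W/m²

For two infinite grey parallel plates, q = σ(T₁⁴ − T₂⁴)/(1/ε₁ + 1/ε₂ − 1).
T₁⁴ − T₂⁴ = 5.636×10⁹ − 3.181×10⁷ = 5.605×10⁹ K⁴.
1/ε₁ + 1/ε₂ − 1 = 1.887 + 5.556 − 1 = 6.442.
q = 5.67×10⁻⁸ × 5.605×10⁹ / 6.442.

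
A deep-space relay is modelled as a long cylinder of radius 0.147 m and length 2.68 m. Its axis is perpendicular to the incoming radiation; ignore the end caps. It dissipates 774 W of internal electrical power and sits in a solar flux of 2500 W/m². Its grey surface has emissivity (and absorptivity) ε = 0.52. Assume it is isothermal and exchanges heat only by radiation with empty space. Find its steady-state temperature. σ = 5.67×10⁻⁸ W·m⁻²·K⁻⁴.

At steady state, absorbed solar power + internal power = radiated power.
Absorbed: α·S·A_cross = 0.52·2500·0.7879 = 1024 W (cross-section 2rL).
Total input = 1024 + 774 = 1798 W.
Radiated: εσ·A_surf·T⁴ with A_surf = 2πrL = 2.475 m².
T⁴ = 1798/(0.52·5.67×10⁻⁸·2.475) = 2.464×10¹⁰ K⁴.

T ≈ 396 K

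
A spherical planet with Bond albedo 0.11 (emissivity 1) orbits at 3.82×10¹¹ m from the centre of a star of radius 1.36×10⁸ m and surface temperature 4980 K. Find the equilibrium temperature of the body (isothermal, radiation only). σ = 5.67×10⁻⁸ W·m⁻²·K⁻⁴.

T ≈ 64.5 K

The star's surface emits σT_*⁴; at distance d the flux is S = σT_*⁴(R_*/d)².
S = 5.67×10⁻⁸·(4980)⁴·(1.36×10⁸/3.82×10¹¹)² = 4.420 W/m².
For an isothermal sphere T⁴ = (1−a)S/(4σ) = 1.735×10⁷ K⁴.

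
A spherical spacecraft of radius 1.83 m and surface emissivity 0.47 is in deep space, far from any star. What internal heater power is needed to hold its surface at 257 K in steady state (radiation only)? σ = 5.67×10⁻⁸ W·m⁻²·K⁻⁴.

P = εσ·4πr²·T⁴.
4πr² = 42.08 m²; T⁴ = 4.362×10⁹ K⁴.
P = 0.47·5.67×10⁻⁸·42.08·4.362×10⁹.

P ≈ 4890 W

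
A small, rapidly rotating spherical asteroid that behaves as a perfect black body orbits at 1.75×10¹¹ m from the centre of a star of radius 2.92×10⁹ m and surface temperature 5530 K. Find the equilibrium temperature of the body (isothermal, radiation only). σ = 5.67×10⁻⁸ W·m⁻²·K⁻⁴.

T ≈ 505 K

The star's surface emits σT_*⁴; at distance d the flux is S = σT_*⁴(R_*/d)².
S = 5.67×10⁻⁸·(5530)⁴·(2.92×10⁹/1.75×10¹¹)² = 14760 W/m².
For an isothermal sphere T⁴ = (1−a)S/(4σ) = 6.509×10¹⁰ K⁴.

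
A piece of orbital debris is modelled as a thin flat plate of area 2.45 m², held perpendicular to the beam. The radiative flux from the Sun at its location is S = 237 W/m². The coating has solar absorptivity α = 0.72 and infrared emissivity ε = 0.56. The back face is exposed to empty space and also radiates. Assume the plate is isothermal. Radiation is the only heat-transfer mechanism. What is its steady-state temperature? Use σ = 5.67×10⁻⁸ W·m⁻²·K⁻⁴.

At equilibrium, absorbed power = emitted power.
Absorbing cross-section = A = 2.450 m²; emitting surface = 2A = 4.900 m² (ratio 2).
αS·A_cross = εσ·A_surf·T⁴  ⇒  T⁴ = αS/(ε·2σ).
T⁴ = 0.720·237/(0.56·2·5.67×10⁻⁸) = 2.687×10⁹ K⁴.
T = (2.687×10⁹)^(1/4).

T ≈ 228 K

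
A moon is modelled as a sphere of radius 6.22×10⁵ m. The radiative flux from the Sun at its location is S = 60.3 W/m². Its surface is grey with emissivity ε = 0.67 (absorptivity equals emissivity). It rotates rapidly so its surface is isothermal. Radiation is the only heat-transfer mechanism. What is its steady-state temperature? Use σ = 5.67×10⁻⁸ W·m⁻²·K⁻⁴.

T ≈ 128 K

At equilibrium, absorbed power = emitted power.
Absorbing cross-section = πr² = 1.215×10¹² m²; emitting surface = 4πr² = 4.862×10¹² m² (ratio 4).
εS·A_cross = εσ·A_surf·T⁴  ⇒  T⁴ = S/(4σ)   (ε cancels).
T⁴ = 60.3/(4·5.67×10⁻⁸) = 2.659×10⁸ K⁴.
T = (2.659×10⁸)^(1/4).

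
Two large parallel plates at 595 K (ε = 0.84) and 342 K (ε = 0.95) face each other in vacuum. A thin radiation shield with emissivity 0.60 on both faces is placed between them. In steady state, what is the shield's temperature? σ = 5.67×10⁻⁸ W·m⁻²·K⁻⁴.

T_s ≈ 509 K

In steady state the net flux on the hot side equals that on the cold side.
σ(T₁⁴−T_s⁴)/D₁ = σ(T_s⁴−T₂⁴)/D₂, with D₁ = 1/ε₁+1/ε_s−1 = 1.857, D₂ = 1/ε_s+1/ε₂−1 = 1.719.
Solve for T_s⁴: T_s⁴ = (D₂·T₁⁴ + D₁·T₂⁴)/(D₁+D₂) = 6.736×10¹⁰ K⁴.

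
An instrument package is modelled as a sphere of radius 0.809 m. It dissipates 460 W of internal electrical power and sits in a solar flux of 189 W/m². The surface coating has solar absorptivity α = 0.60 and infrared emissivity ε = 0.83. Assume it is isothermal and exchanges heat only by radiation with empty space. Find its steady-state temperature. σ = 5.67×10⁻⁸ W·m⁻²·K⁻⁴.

T ≈ 206 K

At steady state, absorbed solar power + internal power = radiated power.
Absorbed: α·S·A_cross = 0.60·189·2.056 = 233.2 W (cross-section πr²).
Total input = 233.2 + 460 = 693.2 W.
Radiated: εσ·A_surf·T⁴ with A_surf = 4πr² = 8.224 m².
T⁴ = 693.2/(0.83·5.67×10⁻⁸·8.224) = 1.791×10⁹ K⁴.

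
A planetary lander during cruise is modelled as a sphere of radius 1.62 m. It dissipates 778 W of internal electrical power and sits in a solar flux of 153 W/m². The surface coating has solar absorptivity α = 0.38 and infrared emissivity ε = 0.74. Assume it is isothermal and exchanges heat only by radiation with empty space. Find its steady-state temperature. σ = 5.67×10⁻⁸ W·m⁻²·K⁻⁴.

At steady state, absorbed solar power + internal power = radiated power.
Absorbed: α·S·A_cross = 0.38·153·8.245 = 479.4 W (cross-section πr²).
Total input = 479.4 + 778 = 1257 W.
Radiated: εσ·A_surf·T⁴ with A_surf = 4πr² = 32.98 m².
T⁴ = 1257/(0.74·5.67×10⁻⁸·32.98) = 9.087×10⁸ K⁴.

T ≈ 174 K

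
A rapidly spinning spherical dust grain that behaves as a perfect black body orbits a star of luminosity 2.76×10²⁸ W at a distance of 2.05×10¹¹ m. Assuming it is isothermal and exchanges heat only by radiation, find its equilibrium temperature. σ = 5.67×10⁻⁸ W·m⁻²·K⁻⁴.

T ≈ 693 K

First find the stellar flux at distance d: S = L/(4πd²) = 2.76×10²⁸/(4π·(2.05×10¹¹)²) = 52260 W/m².
For an isothermal sphere, absorbed (1−a)S·πr² = emitted σ·4πr²·T⁴, so T⁴ = (1−a)S/(4σ).
T⁴ = 1.00·52260/(4·5.67×10⁻⁸) = 2.304×10¹¹ K⁴.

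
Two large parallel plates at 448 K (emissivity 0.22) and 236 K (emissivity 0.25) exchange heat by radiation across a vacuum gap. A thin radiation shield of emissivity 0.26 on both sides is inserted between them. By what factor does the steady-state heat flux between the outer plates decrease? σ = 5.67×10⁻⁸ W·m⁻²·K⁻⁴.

Without shield: q₀ = σΔ(T⁴)/(1/ε₁+1/ε₂−1) with denominator 7.545.
With shield the two gaps are in series; the resistances add: (1/ε₁+1/ε_s−1)+(1/ε_s+1/ε₂−1) = 7.392+6.846 = 14.24.
Heat-flux ratio q₀/q = 14.24/7.545.

factor ≈ 1.89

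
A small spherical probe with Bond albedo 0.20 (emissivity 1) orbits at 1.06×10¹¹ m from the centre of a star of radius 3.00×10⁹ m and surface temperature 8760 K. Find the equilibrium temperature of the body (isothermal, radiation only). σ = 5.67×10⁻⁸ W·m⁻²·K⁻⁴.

T ≈ 986 K

The star's surface emits σT_*⁴; at distance d the flux is S = σT_*⁴(R_*/d)².
S = 5.67×10⁻⁸·(8760)⁴·(3.00×10⁹/1.06×10¹¹)² = 2.674×10⁵ W/m².
For an isothermal sphere T⁴ = (1−a)S/(4σ) = 9.434×10¹¹ K⁴.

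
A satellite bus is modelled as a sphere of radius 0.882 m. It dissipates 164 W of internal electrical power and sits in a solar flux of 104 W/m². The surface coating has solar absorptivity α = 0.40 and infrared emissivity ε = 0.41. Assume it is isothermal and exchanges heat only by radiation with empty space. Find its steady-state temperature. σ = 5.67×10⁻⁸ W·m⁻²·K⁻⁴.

T ≈ 185 K

At steady state, absorbed solar power + internal power = radiated power.
Absorbed: α·S·A_cross = 0.40·104·2.444 = 101.7 W (cross-section πr²).
Total input = 101.7 + 164 = 265.7 W.
Radiated: εσ·A_surf·T⁴ with A_surf = 4πr² = 9.776 m².
T⁴ = 265.7/(0.41·5.67×10⁻⁸·9.776) = 1.169×10⁹ K⁴.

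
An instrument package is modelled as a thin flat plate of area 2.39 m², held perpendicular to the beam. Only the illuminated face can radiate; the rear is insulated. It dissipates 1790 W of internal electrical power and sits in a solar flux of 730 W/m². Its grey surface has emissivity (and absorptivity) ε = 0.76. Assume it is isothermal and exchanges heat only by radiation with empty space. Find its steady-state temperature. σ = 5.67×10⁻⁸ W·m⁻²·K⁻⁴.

At steady state, absorbed solar power + internal power = radiated power.
Absorbed: α·S·A_cross = 0.76·730·2.390 = 1326 W (cross-section A).
Total input = 1326 + 1790 = 3116 W.
Radiated: εσ·A_surf·T⁴ with A_surf = A = 2.390 m².
T⁴ = 3116/(0.76·5.67×10⁻⁸·2.390) = 3.026×10¹⁰ K⁴.

T ≈ 417 K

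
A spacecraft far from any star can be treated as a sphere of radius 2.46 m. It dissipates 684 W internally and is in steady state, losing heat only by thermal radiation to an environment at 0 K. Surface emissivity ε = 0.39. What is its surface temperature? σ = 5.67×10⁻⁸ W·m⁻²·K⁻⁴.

Steady state: internal power = radiated power, P = εσA T⁴.
Radiating area A = 4πr² = 76.05 m².
T⁴ = P/(εσA) = 684/(0.39·5.67×10⁻⁸·76.05) = 4.068×10⁸ K⁴.
T = (4.068×10⁸)^(1/4).

T ≈ 142 K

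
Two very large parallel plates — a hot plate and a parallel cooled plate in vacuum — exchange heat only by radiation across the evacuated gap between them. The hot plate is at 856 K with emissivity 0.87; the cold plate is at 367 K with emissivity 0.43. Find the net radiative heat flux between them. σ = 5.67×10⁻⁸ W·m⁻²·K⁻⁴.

q ≈ 11900 W/m²

For two infinite grey parallel plates, q = σ(T₁⁴ − T₂⁴)/(1/ε₁ + 1/ε₂ − 1).
T₁⁴ − T₂⁴ = 5.369×10¹¹ − 1.814×10¹⁰ = 5.188×10¹¹ K⁴.
1/ε₁ + 1/ε₂ − 1 = 1.149 + 2.326 − 1 = 2.475.
q = 5.67×10⁻⁸ × 5.188×10¹¹ / 2.475.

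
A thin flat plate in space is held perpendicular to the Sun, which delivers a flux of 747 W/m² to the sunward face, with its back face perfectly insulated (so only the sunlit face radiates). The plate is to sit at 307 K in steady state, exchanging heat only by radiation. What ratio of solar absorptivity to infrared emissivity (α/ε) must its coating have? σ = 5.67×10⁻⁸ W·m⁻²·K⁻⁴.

α/ε ≈ 0.674

Balance: αS·A = εσ·1A·T⁴ ⇒ α/ε = σT⁴/S.
α/ε = 5.67×10⁻⁸·(307)⁴/747 = 5.67×10⁻⁸·8.883×10⁹/747.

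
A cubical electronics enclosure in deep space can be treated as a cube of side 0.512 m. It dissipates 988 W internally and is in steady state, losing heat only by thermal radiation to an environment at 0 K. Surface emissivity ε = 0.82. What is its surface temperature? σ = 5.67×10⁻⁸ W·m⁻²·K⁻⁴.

Steady state: internal power = radiated power, P = εσA T⁴.
Radiating area A = 6L² = 1.573 m².
T⁴ = P/(εσA) = 988/(0.82·5.67×10⁻⁸·1.573) = 1.351×10¹⁰ K⁴.
T = (1.351×10¹⁰)^(1/4).

T ≈ 341 K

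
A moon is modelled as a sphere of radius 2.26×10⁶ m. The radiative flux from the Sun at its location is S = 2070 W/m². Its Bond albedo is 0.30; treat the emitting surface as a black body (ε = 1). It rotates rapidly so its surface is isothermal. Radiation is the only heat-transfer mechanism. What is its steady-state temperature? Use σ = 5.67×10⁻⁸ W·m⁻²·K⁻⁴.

At equilibrium, absorbed power = emitted power.
Absorbing cross-section = πr² = 1.605×10¹³ m²; emitting surface = 4πr² = 6.418×10¹³ m² (ratio 4).
(1−a)S·A_cross = εσ·A_surf·T⁴  ⇒  T⁴ = (1−a)S/(4σ).
T⁴ = 0.700·2070/(4·5.67×10⁻⁸) = 6.389×10⁹ K⁴.
T = (6.389×10⁹)^(1/4).

T ≈ 283 K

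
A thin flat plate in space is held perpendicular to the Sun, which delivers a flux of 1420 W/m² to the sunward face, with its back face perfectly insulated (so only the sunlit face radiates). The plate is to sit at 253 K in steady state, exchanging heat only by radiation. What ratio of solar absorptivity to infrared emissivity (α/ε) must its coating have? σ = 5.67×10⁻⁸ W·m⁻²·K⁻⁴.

α/ε ≈ 0.164

Balance: αS·A = εσ·1A·T⁴ ⇒ α/ε = σT⁴/S.
α/ε = 5.67×10⁻⁸·(253)⁴/1420 = 5.67×10⁻⁸·4.097×10⁹/1420.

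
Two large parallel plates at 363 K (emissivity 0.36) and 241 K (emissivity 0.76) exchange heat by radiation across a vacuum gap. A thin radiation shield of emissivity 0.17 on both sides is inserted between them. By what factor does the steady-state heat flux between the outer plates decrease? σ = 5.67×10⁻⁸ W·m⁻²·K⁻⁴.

factor ≈ 4.48

Without shield: q₀ = σΔ(T⁴)/(1/ε₁+1/ε₂−1) with denominator 3.094.
With shield the two gaps are in series; the resistances add: (1/ε₁+1/ε_s−1)+(1/ε_s+1/ε₂−1) = 7.660+6.198 = 13.86.
Heat-flux ratio q₀/q = 13.86/3.094.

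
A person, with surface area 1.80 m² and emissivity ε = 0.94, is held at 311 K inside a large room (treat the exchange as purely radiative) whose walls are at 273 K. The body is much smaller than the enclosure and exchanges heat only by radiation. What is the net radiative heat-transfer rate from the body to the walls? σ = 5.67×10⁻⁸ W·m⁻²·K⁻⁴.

P_net ≈ 365 W

For a small grey body in a large enclosure: P_net = εσA(T_body⁴ − T_wall⁴).
A = 1.80 m²; T_body⁴ − T_wall⁴ = 9.355×10⁹ − 5.555×10⁹ = 3.800×10⁹ K⁴.
|P_net| = 0.94·5.67×10⁻⁸·1.800·3.800×10⁹.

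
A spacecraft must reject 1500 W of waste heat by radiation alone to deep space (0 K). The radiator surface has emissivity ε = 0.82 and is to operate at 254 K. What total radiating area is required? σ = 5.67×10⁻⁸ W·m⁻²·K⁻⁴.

A ≈ 7.75 m²

P = εσA T⁴ ⇒ A = P/(εσT⁴).
T⁴ = 4.162×10⁹ K⁴.
A = 1500/(0.82 × 5.67×10⁻⁸ × 4.162×10⁹).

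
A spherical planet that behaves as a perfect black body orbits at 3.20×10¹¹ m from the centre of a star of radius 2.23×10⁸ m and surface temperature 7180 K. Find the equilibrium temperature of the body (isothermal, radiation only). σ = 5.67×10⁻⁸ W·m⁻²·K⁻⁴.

T ≈ 134 K

The star's surface emits σT_*⁴; at distance d the flux is S = σT_*⁴(R_*/d)².
S = 5.67×10⁻⁸·(7180)⁴·(2.23×10⁸/3.20×10¹¹)² = 73.18 W/m².
For an isothermal sphere T⁴ = (1−a)S/(4σ) = 3.227×10⁸ K⁴.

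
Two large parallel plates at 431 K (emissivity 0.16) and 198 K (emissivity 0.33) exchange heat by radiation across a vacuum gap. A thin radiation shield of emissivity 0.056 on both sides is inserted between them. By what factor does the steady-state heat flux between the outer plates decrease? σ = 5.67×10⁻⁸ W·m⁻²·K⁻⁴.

factor ≈ 5.19

Without shield: q₀ = σΔ(T⁴)/(1/ε₁+1/ε₂−1) with denominator 8.280.
With shield the two gaps are in series; the resistances add: (1/ε₁+1/ε_s−1)+(1/ε_s+1/ε₂−1) = 23.11+19.89 = 42.99.
Heat-flux ratio q₀/q = 42.99/8.280.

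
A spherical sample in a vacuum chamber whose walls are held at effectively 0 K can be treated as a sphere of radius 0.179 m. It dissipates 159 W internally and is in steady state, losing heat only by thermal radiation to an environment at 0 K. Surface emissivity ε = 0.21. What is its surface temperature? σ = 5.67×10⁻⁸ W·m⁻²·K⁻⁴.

T ≈ 427 K

Steady state: internal power = radiated power, P = εσA T⁴.
Radiating area A = 4πr² = 0.4026 m².
T⁴ = P/(εσA) = 159/(0.21·5.67×10⁻⁸·0.4026) = 3.316×10¹⁰ K⁴.
T = (3.316×10¹⁰)^(1/4).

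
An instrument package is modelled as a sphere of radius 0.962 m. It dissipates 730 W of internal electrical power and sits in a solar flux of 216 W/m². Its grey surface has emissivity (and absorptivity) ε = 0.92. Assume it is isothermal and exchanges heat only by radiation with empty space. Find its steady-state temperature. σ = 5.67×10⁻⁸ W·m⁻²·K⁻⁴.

T ≈ 215 K

At steady state, absorbed solar power + internal power = radiated power.
Absorbed: α·S·A_cross = 0.92·216·2.907 = 577.8 W (cross-section πr²).
Total input = 577.8 + 730 = 1308 W.
Radiated: εσ·A_surf·T⁴ with A_surf = 4πr² = 11.63 m².
T⁴ = 1308/(0.92·5.67×10⁻⁸·11.63) = 2.156×10⁹ K⁴.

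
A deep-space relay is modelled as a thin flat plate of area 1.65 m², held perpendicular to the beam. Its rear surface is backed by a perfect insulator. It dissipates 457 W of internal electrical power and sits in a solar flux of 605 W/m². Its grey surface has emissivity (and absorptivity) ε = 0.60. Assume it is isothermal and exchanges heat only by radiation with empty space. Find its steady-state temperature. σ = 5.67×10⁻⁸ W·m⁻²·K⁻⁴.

T ≈ 370 K

At steady state, absorbed solar power + internal power = radiated power.
Absorbed: α·S·A_cross = 0.60·605·1.650 = 598.9 W (cross-section A).
Total input = 598.9 + 457 = 1056 W.
Radiated: εσ·A_surf·T⁴ with A_surf = A = 1.650 m².
T⁴ = 1056/(0.60·5.67×10⁻⁸·1.650) = 1.881×10¹⁰ K⁴.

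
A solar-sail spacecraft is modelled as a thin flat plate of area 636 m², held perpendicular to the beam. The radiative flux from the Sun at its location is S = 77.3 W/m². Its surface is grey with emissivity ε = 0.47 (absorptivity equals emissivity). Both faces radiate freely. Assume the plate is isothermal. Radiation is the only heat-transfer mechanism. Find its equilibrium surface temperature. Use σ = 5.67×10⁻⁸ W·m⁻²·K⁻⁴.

At equilibrium, absorbed power = emitted power.
Absorbing cross-section = A = 636.0 m²; emitting surface = 2A = 1272 m² (ratio 2).
εS·A_cross = εσ·A_surf·T⁴  ⇒  T⁴ = S/(2σ)   (ε cancels).
T⁴ = 77.3/(2·5.67×10⁻⁸) = 6.817×10⁸ K⁴.
T = (6.817×10⁸)^(1/4).

T ≈ 162 K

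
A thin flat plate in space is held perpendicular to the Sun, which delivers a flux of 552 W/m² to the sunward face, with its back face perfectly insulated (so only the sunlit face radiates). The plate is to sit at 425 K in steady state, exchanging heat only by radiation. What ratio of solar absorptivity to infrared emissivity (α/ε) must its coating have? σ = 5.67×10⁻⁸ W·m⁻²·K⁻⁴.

α/ε ≈ 3.35

Balance: αS·A = εσ·1A·T⁴ ⇒ α/ε = σT⁴/S.
α/ε = 5.67×10⁻⁸·(425)⁴/552 = 5.67×10⁻⁸·3.263×10¹⁰/552.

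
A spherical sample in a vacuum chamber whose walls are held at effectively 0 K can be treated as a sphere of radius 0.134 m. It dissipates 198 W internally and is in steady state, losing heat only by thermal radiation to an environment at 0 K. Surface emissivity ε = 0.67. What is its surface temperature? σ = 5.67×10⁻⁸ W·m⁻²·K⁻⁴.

T ≈ 390 K

Steady state: internal power = radiated power, P = εσA T⁴.
Radiating area A = 4πr² = 0.2256 m².
T⁴ = P/(εσA) = 198/(0.67·5.67×10⁻⁸·0.2256) = 2.310×10¹⁰ K⁴.
T = (2.310×10¹⁰)^(1/4).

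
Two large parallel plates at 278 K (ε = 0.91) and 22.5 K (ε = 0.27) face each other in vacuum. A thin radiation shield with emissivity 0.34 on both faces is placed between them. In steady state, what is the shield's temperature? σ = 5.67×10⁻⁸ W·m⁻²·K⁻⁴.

In steady state the net flux on the hot side equals that on the cold side.
σ(T₁⁴−T_s⁴)/D₁ = σ(T_s⁴−T₂⁴)/D₂, with D₁ = 1/ε₁+1/ε_s−1 = 3.040, D₂ = 1/ε_s+1/ε₂−1 = 5.645.
Solve for T_s⁴: T_s⁴ = (D₂·T₁⁴ + D₁·T₂⁴)/(D₁+D₂) = 3.882×10⁹ K⁴.

T_s ≈ 250 K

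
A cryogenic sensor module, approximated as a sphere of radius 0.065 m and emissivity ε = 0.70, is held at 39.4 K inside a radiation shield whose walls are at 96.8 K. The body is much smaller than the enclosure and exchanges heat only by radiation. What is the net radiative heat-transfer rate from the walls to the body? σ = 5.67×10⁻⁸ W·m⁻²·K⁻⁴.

For a small grey body in a large enclosure: P_net = εσA(T_body⁴ − T_wall⁴).
A = 4πr² = 0.05309 m²; T_body⁴ − T_wall⁴ = 2.410×10⁶ − 8.780×10⁷ = -8.539×10⁷ K⁴.
|P_net| = 0.70·5.67×10⁻⁸·0.05309·8.539×10⁷.

P_net ≈ 0.180 W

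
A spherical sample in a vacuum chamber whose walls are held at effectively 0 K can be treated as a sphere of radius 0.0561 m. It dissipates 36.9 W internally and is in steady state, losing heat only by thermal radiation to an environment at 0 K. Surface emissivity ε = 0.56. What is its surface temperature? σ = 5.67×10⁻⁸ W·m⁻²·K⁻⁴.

T ≈ 414 K

Steady state: internal power = radiated power, P = εσA T⁴.
Radiating area A = 4πr² = 0.03955 m².
T⁴ = P/(εσA) = 36.9/(0.56·5.67×10⁻⁸·0.03955) = 2.938×10¹⁰ K⁴.
T = (2.938×10¹⁰)^(1/4).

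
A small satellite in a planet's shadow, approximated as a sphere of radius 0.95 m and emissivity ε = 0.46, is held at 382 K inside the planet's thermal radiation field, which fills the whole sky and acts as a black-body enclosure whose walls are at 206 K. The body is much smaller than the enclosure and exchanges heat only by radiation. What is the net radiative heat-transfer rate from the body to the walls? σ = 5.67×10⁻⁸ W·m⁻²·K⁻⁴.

P_net ≈ 5770 W

For a small grey body in a large enclosure: P_net = εσA(T_body⁴ − T_wall⁴).
A = 4πr² = 11.34 m²; T_body⁴ − T_wall⁴ = 2.129×10¹⁰ − 1.801×10⁹ = 1.949×10¹⁰ K⁴.
|P_net| = 0.46·5.67×10⁻⁸·11.34·1.949×10¹⁰.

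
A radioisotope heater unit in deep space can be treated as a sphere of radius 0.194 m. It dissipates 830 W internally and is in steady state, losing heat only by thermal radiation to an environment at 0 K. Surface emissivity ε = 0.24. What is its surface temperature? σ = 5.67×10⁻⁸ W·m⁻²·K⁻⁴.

T ≈ 599 K

Steady state: internal power = radiated power, P = εσA T⁴.
Radiating area A = 4πr² = 0.4729 m².
T⁴ = P/(εσA) = 830/(0.24·5.67×10⁻⁸·0.4729) = 1.290×10¹¹ K⁴.
T = (1.290×10¹¹)^(1/4).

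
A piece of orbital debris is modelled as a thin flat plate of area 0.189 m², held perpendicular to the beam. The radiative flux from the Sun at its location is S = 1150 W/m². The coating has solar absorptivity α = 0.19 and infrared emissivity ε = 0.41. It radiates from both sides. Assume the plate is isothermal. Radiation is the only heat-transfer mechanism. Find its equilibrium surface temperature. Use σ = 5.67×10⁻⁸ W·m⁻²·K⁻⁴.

At equilibrium, absorbed power = emitted power.
Absorbing cross-section = A = 0.1890 m²; emitting surface = 2A = 0.3780 m² (ratio 2).
αS·A_cross = εσ·A_surf·T⁴  ⇒  T⁴ = αS/(ε·2σ).
T⁴ = 0.190·1150/(0.41·2·5.67×10⁻⁸) = 4.700×10⁹ K⁴.
T = (4.700×10⁹)^(1/4).

T ≈ 262 K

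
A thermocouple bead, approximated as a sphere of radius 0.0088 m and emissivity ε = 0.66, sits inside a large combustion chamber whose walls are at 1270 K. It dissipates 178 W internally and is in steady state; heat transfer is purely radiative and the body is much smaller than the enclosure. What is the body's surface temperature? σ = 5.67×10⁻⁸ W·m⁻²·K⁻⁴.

T ≈ 1650 K

For a small grey body in a large enclosure, net radiated power = εσA(T⁴ − T_w⁴).
Steady state: P = εσA(T⁴ − T_w⁴) with A = 4πr² = 9.731×10⁻⁴ m².
T⁴ = P/(εσA) + T_w⁴ = 178/(0.66·5.67×10⁻⁸·9.731×10⁻⁴) + (1270)⁴
    = 4.888×10¹² + 2.601×10¹² = 7.489×10¹² K⁴.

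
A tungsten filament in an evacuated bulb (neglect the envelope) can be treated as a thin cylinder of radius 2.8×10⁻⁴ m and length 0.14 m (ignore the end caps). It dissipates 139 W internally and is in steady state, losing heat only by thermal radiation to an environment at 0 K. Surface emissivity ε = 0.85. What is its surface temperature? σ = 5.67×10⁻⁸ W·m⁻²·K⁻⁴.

T ≈ 1850 K

Steady state: internal power = radiated power, P = εσA T⁴.
Radiating area A = 2πrL = 2.463×10⁻⁴ m².
T⁴ = P/(εσA) = 139/(0.85·5.67×10⁻⁸·2.463×10⁻⁴) = 1.171×10¹³ K⁴.
T = (1.171×10¹³)^(1/4).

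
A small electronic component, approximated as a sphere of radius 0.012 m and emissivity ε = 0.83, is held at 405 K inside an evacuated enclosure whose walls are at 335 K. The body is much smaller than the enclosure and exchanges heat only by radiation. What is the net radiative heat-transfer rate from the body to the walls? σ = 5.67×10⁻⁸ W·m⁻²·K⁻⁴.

P_net ≈ 1.22 W

For a small grey body in a large enclosure: P_net = εσA(T_body⁴ − T_wall⁴).
A = 4πr² = 0.001810 m²; T_body⁴ − T_wall⁴ = 2.690×10¹⁰ − 1.259×10¹⁰ = 1.431×10¹⁰ K⁴.
|P_net| = 0.83·5.67×10⁻⁸·0.001810·1.431×10¹⁰.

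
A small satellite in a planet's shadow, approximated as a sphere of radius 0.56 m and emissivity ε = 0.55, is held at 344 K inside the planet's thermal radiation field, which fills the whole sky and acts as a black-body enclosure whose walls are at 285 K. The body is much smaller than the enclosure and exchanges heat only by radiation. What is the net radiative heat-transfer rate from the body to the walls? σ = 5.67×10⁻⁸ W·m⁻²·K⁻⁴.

P_net ≈ 910 W

For a small grey body in a large enclosure: P_net = εσA(T_body⁴ − T_wall⁴).
A = 4πr² = 3.941 m²; T_body⁴ − T_wall⁴ = 1.400×10¹⁰ − 6.598×10⁹ = 7.406×10⁹ K⁴.
|P_net| = 0.55·5.67×10⁻⁸·3.941·7.406×10⁹.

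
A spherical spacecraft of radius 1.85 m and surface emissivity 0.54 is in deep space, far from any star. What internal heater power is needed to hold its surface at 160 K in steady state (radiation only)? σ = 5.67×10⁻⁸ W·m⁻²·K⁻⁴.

P ≈ 863 W

P = εσ·4πr²·T⁴.
4πr² = 43.01 m²; T⁴ = 6.554×10⁸ K⁴.
P = 0.54·5.67×10⁻⁸·43.01·6.554×10⁸.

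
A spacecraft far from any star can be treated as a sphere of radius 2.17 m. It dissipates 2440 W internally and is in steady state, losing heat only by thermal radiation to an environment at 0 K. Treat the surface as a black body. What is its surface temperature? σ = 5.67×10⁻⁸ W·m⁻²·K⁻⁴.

Steady state: internal power = radiated power, P = εσA T⁴.
Radiating area A = 4πr² = 59.17 m².
T⁴ = P/(εσA) = 2440/(1.0·5.67×10⁻⁸·59.17) = 7.272×10⁸ K⁴.
T = (7.272×10⁸)^(1/4).

T ≈ 164 K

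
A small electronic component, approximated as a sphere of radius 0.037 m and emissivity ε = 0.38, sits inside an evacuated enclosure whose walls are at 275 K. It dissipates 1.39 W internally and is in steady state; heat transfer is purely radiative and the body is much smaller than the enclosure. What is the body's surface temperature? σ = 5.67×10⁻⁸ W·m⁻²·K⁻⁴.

T ≈ 312 K

For a small grey body in a large enclosure, net radiated power = εσA(T⁴ − T_w⁴).
Steady state: P = εσA(T⁴ − T_w⁴) with A = 4πr² = 0.01720 m².
T⁴ = P/(εσA) + T_w⁴ = 1.39/(0.38·5.67×10⁻⁸·0.01720) + (275)⁴
    = 3.750×10⁹ + 5.719×10⁹ = 9.469×10⁹ K⁴.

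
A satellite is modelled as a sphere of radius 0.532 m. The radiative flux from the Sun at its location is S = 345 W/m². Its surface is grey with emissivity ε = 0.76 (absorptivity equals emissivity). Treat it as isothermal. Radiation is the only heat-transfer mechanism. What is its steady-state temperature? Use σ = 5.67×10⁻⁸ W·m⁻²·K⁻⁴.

T ≈ 197 K

At equilibrium, absorbed power = emitted power.
Absorbing cross-section = πr² = 0.8891 m²; emitting surface = 4πr² = 3.557 m² (ratio 4).
εS·A_cross = εσ·A_surf·T⁴  ⇒  T⁴ = S/(4σ)   (ε cancels).
T⁴ = 345/(4·5.67×10⁻⁸) = 1.521×10⁹ K⁴.
T = (1.521×10⁹)^(1/4).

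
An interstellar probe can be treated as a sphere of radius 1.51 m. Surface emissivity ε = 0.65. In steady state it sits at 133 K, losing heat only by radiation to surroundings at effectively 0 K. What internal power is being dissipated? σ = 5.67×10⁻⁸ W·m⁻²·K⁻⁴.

P ≈ 330 W

Steady state: P = εσA T⁴.
A = 4πr² = 28.65 m²; T⁴ = (133)⁴ = 3.129×10⁸ K⁴.
P = 0.65 × 5.67×10⁻⁸ × 28.65 × 3.129×10⁸.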